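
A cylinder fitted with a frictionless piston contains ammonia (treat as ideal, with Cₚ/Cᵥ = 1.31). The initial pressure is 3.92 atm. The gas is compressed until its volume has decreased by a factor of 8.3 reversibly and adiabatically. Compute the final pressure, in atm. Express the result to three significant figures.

P₂ ≈ 62.7 atm

Since PV^γ is constant along a reversible adiabat, P₂ = P₁ (V₁/V₂)^γ.
P₂ = 3.92 × 8.3^(1.31) = 62.7 atm.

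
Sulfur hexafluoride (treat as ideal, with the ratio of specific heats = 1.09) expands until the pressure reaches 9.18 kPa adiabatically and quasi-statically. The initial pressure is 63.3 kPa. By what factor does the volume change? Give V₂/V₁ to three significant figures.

V₂/V₁ ≈ 5.88

From PV^γ = const, V₂/V₁ = (P₁/P₂)^(1/γ).
V₂/V₁ = (63.3/9.18)^(0.917) = 5.879.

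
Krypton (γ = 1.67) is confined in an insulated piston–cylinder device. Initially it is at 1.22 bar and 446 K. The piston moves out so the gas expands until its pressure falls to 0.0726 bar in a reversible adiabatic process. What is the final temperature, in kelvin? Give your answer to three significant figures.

Adiabatic: T₂/T₁ = (P₂/P₁)^((γ−1)/γ).
T₂ = 446 × (0.0726/1.22)^(0.401) = 143.8 K.

T₂ ≈ 144 K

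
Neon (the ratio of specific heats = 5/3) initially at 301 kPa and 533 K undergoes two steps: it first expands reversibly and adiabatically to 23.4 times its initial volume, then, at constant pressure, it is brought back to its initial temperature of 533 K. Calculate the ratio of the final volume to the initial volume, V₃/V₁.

V₃/V₁ ≈ 191

Adiabatic step: V₂/V₁ = 23.4; T₂ = T₁·(1/23.4)^(2/3) = 65.15 K.
Isobaric step: V₃/V₂ = T₃/T₂ = 533/65.15.
V₃/V₁ = (V₂/V₁)(V₃/V₂) = 23.4 × (533/65.15) = 191.4.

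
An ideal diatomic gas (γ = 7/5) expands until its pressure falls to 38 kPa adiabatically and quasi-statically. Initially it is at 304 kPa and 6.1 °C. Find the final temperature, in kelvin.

Along an adiabat T P^((1−γ)/γ) is constant, so T₂ = T₁ (P₂/P₁)^((γ−1)/γ).
T₁ = 6.1 °C = 279.2 K.
T₂ = 279.2 × (38/304)^(2/7) = 154.2 K.

T₂ ≈ 154 K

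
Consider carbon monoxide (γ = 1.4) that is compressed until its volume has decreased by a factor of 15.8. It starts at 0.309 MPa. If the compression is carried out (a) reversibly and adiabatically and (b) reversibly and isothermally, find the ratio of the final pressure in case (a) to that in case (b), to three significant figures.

P_adiabatic / P_isothermal ≈ 3.02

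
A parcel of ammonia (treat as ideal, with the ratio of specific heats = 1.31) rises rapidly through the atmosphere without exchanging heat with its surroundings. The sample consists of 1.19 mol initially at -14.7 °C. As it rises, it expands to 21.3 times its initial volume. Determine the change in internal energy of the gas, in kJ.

ΔU ≈ -5.05 kJ

For a reversible adiabat TV^(γ−1) is constant, so T₂ = T₁ (V₁/V₂)^(γ−1).
T₁ = -14.7 °C = 258.4 K.
T₂ = 258.4 × (1/21.3)^(0.31) = 100.1 K.
Q = 0, so ΔU = W_on_gas = nCᵥΔT with Cᵥ = R/(γ−1) = 26.82 J/(mol·K).
ΔU = 1.19 × 26.82 × (100.1 − 258.4) = -5053 J.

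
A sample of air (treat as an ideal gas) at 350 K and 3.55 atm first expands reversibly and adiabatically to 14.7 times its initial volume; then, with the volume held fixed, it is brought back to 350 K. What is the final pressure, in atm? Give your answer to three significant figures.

For a diatomic ideal gas γ = 7/5.
Adiabatic step (PV^γ = const): P₂ = 3.55×(1/14.7)^(7/5) = 0.08241 atm; T₂ = 350×(1/14.7)^(2/5) = 119.4 K.
Isochoric: P₃ = P₂(T₃/T₂) = 0.08241 × (350/119.4) = 0.2415 atm.

P₃ ≈ 0.241 atm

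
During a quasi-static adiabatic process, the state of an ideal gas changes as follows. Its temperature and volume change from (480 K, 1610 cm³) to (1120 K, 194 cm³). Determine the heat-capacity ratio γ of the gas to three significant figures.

γ ≈ 1.40

TV^(γ−1) = const ⇒ γ − 1 = ln(T₂/T₁) / ln(V₁/V₂).
γ = 1 + ln(1120/480) / ln(1610/194) = 1.4.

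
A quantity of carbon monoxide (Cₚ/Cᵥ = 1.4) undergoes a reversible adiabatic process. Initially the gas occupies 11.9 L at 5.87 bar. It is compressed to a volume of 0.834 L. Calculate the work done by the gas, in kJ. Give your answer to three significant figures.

W ≈ -33.1 kJ

P₂ = P₁(V₁/V₂)^γ = 5.87×(11.9/0.834)^(1.4) = 242.5 bar.
For a reversible adiabat, W_by_gas = (P₁V₁ − P₂V₂)/(γ−1).
W_by = (587000×0.0119 − 2.425×10^7×0.000834) / (0.4) = -33100 J.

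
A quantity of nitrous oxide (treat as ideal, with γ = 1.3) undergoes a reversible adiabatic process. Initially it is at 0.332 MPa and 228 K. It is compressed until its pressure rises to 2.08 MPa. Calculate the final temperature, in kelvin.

Adiabatic: T₂/T₁ = (P₂/P₁)^((γ−1)/γ).
T₂ = 228 × (2.08/0.332)^(0.231) = 348.2 K.

T₂ ≈ 348 K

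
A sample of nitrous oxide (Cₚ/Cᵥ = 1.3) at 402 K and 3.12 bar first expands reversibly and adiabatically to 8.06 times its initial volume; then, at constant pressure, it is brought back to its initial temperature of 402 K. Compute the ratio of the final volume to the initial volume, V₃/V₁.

Adiabatic step: V₂/V₁ = 8.06; T₂ = T₁·(1/8.06)^(0.3) = 214.9 K.
Isobaric step: V₃/V₂ = T₃/T₂ = 402/214.9.
V₃/V₁ = (V₂/V₁)(V₃/V₂) = 8.06 × (402/214.9) = 15.07.

V₃/V₁ ≈ 15.1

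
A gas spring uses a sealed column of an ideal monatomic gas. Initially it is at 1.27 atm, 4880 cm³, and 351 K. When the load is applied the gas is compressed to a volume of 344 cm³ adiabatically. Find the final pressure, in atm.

Adiabatic: P₁V₁^γ = P₂V₂^γ ⇒ P₂ = P₁ (V₁/V₂)^γ.
γ = 5/3 for a monatomic ideal gas.
P₂ = 1.27 × (4880/344)^(5/3) = 105.6 atm.

P₂ ≈ 106 atm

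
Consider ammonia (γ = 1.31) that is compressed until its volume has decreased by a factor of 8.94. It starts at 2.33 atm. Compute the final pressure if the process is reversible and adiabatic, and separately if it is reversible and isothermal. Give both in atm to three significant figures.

adiabatic: 41.1 atm; isothermal: 20.8 atm

Isothermal: P₂ = P₁(V₁/V₂) = 2.33×8.94 = 20.83 atm.
Adiabatic: P₂ = P₁(V₁/V₂)^γ = 2.33×8.94^(1.31) = 41.08 atm.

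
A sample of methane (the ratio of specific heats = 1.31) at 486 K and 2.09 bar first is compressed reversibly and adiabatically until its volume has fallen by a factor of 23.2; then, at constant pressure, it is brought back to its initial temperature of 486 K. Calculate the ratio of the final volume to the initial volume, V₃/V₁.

Adiabatic step: V₂/V₁ = 0.0431; T₂ = T₁·23.2^(0.31) = 1288 K.
Isobaric step: V₃/V₂ = T₃/T₂ = 486/1288.
V₃/V₁ = (V₂/V₁)(V₃/V₂) = 0.0431 × (486/1288) = 0.01626.

V₃/V₁ ≈ 0.0163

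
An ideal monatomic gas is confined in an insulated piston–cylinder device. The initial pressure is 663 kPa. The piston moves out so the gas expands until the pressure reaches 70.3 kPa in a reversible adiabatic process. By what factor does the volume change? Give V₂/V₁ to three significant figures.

V₂/V₁ ≈ 3.84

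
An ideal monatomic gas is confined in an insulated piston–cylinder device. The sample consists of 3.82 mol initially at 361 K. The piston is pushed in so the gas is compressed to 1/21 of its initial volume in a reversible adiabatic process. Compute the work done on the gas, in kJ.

For a reversible adiabat TV^(γ−1) is constant, so T₂ = T₁ (V₁/V₂)^(γ−1).
γ = 5/3 for a monatomic ideal gas, so γ−1 = 2/3.
T₂ = 361 × 21^(2/3) = 2748 K.
Q = 0, so ΔU = W_on_gas = nCᵥΔT with Cᵥ = R/(γ−1) = 12.47 J/(mol·K).
ΔU = 3.82 × 12.47 × (2748 − 361) = 113700 J.

W ≈ 114 kJ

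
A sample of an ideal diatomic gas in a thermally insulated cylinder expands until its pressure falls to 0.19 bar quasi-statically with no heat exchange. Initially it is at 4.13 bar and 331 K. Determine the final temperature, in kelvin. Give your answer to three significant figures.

T₂ ≈ 137 K

Adiabatic: T₂/T₁ = (P₂/P₁)^((γ−1)/γ).
For a diatomic ideal gas γ = 7/5, so (γ−1)/γ = 2/7.
T₂ = 331 × (0.19/4.13)^(2/7) = 137.3 K.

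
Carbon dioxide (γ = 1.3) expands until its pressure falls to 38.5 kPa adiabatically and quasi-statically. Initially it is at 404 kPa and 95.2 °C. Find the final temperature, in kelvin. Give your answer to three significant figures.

T₂ ≈ 214 K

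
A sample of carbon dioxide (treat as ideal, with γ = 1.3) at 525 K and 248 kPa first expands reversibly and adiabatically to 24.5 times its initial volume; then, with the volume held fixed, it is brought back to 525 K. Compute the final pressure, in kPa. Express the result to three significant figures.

Adiabatic step (PV^γ = const): P₂ = 248×(1/24.5)^(1.3) = 3.877 kPa; T₂ = 525×(1/24.5)^(0.3) = 201.1 K.
Isochoric: P₃ = P₂(T₃/T₂) = 3.877 × (525/201.1) = 10.12 kPa.

P₃ ≈ 10.1 kPa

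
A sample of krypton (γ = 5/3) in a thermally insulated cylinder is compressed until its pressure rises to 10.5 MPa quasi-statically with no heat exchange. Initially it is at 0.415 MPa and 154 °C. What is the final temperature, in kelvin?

T₂ ≈ 1560 K

Along an adiabat T P^((1−γ)/γ) is constant, so T₂ = T₁ (P₂/P₁)^((γ−1)/γ).
T₁ = 154 °C = 427.1 K.
T₂ = 427.1 × (10.5/0.415)^(2/5) = 1555 K.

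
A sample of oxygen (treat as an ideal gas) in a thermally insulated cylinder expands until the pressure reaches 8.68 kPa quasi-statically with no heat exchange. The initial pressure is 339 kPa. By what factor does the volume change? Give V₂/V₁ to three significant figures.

From PV^γ = const, V₂/V₁ = (P₁/P₂)^(1/γ).
For a diatomic ideal gas γ = 7/5.
V₂/V₁ = (339/8.68)^(5/7) = 13.71.

V₂/V₁ ≈ 13.7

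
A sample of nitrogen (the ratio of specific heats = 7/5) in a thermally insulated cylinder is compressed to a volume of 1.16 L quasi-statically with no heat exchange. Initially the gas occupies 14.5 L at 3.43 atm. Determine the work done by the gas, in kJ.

W ≈ -22.0 kJ

P₂ = P₁(V₁/V₂)^γ = 3.43×(14.5/1.16)^(7/5) = 117.8 atm.
For a reversible adiabat, W_by_gas = (P₁V₁ − P₂V₂)/(γ−1).
W_by = (347500×0.0145 − 1.193×10^7×0.00116) / (2/5) = -22000 J.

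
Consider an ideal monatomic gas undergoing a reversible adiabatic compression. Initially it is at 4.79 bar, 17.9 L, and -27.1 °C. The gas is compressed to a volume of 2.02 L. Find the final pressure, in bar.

Since PV^γ is constant along a reversible adiabat, P₂ = P₁ (V₁/V₂)^γ.
γ = 5/3 for a monatomic ideal gas.
P₂ = 4.79 × (17.9/2.02)^(5/3) = 181.8 bar.

P₂ ≈ 182 bar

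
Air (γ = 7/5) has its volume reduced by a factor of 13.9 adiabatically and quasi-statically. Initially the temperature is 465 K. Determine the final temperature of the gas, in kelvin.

T₂ ≈ 1330 K

Adiabatic: T₁V₁^(γ−1) = T₂V₂^(γ−1) ⇒ T₂ = T₁ (V₁/V₂)^(γ−1).
T₂ = 465 × 13.9^(2/5) = 1332 K.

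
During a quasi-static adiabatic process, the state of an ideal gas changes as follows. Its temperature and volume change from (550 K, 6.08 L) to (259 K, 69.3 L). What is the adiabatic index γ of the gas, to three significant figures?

TV^(γ−1) = const ⇒ γ − 1 = ln(T₂/T₁) / ln(V₁/V₂).
γ = 1 + ln(259/550) / ln(6.08/69.3) = 1.309.

γ ≈ 1.31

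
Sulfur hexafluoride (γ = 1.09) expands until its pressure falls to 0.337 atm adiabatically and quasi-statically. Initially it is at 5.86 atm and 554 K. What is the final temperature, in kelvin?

Along an adiabat T P^((1−γ)/γ) is constant, so T₂ = T₁ (P₂/P₁)^((γ−1)/γ).
T₂ = 554 × (0.337/5.86)^(0.0826) = 437.6 K.

T₂ ≈ 438 K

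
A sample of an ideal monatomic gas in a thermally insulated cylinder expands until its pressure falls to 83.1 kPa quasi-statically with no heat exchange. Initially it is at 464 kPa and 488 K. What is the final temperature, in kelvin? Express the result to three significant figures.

Adiabatic: T₂/T₁ = (P₂/P₁)^((γ−1)/γ).
For a monatomic ideal gas γ = 5/3, so (γ−1)/γ = 2/5.
T₂ = 488 × (83.1/464)^(2/5) = 245.3 K.

T₂ ≈ 245 K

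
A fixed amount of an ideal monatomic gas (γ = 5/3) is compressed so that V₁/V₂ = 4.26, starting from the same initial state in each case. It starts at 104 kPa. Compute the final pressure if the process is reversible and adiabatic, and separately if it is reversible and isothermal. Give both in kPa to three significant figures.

Isothermal: P₂ = P₁(V₁/V₂) = 104×4.26 = 443 kPa.
Adiabatic: P₂ = P₁(V₁/V₂)^γ = 104×4.26^(5/3) = 1164 kPa.

adiabatic: 1160 kPa; isothermal: 443 kPa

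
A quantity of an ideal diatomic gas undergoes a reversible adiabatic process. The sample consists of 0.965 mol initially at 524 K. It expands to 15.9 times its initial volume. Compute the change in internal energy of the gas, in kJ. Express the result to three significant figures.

For a reversible adiabat TV^(γ−1) is constant, so T₂ = T₁ (V₁/V₂)^(γ−1).
γ = 7/5 for a diatomic ideal gas, so γ−1 = 2/5.
T₂ = 524 × (1/15.9)^(2/5) = 173.3 K.
Q = 0, so ΔU = W_on_gas = nCᵥΔT with Cᵥ = R/(γ−1) = 20.79 J/(mol·K).
ΔU = 0.965 × 20.79 × (173.3 − 524) = -7034 J.

ΔU ≈ -7.03 kJ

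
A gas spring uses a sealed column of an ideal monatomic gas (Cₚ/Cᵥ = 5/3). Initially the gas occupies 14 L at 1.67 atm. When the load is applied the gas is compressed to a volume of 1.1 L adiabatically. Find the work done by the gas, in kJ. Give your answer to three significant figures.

W ≈ -15.8 kJ

P₂ = P₁(V₁/V₂)^γ = 1.67×(14/1.1)^(5/3) = 115.9 atm.
For a reversible adiabat, W_by_gas = (P₁V₁ − P₂V₂)/(γ−1).
W_by = (169200×0.014 − 1.174×10^7×0.0011) / (2/3) = -15820 J.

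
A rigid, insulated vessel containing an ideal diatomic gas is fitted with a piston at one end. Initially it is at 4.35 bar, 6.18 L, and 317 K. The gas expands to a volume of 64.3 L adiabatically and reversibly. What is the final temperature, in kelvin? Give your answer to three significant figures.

T₂ ≈ 124 K

For a reversible adiabat TV^(γ−1) is constant, so T₂ = T₁ (V₁/V₂)^(γ−1).
γ = 7/5 for a diatomic ideal gas.
T₂ = 317 × (6.18/64.3)^(2/5) = 124.2 K.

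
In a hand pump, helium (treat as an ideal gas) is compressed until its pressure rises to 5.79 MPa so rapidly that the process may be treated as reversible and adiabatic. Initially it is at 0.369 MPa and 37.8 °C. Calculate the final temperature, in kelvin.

T₂ ≈ 935 K

Along an adiabat T P^((1−γ)/γ) is constant, so T₂ = T₁ (P₂/P₁)^((γ−1)/γ).
For a monatomic ideal gas γ = 5/3, so (γ−1)/γ = 2/5.
T₁ = 37.8 °C = 310.9 K.
T₂ = 310.9 × (5.79/0.369)^(2/5) = 935.3 K.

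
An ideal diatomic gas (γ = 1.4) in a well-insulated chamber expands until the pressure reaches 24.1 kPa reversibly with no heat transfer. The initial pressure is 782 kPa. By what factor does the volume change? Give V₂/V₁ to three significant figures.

V₂/V₁ ≈ 12.0

From PV^γ = const, V₂/V₁ = (P₁/P₂)^(1/γ).
V₂/V₁ = (782/24.1)^(0.714) = 12.01.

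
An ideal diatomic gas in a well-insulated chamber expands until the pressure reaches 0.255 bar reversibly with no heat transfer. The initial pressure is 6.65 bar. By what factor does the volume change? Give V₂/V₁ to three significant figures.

From PV^γ = const, V₂/V₁ = (P₁/P₂)^(1/γ).
For a diatomic ideal gas γ = 7/5.
V₂/V₁ = (6.65/0.255)^(5/7) = 10.27.

V₂/V₁ ≈ 10.3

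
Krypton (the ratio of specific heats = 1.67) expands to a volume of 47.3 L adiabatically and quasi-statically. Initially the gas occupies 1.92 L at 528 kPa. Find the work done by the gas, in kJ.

W ≈ 1.34 kJ

P₂ = P₁(V₁/V₂)^γ = 528×(1.92/47.3)^(1.67) = 2.505 kPa.
For a reversible adiabat, W_by_gas = (P₁V₁ − P₂V₂)/(γ−1).
W_by = (528000×0.00192 − 2505×0.0473) / (0.67) = 1336 J.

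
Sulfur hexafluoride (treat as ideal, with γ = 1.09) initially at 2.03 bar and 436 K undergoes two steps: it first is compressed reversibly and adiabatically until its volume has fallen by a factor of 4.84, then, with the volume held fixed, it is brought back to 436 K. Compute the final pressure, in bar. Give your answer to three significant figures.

P₃ ≈ 9.83 bar

Adiabatic step (PV^γ = const): P₂ = 2.03×4.84^(1.09) = 11.32 bar; T₂ = 436×4.84^(0.09) = 502.5 K.
Isochoric: P₃ = P₂(T₃/T₂) = 11.32 × (436/502.5) = 9.825 bar.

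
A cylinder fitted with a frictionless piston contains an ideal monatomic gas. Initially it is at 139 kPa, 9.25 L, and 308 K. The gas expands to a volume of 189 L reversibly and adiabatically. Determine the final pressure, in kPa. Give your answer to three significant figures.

Adiabatic: P₁V₁^γ = P₂V₂^γ ⇒ P₂ = P₁ (V₁/V₂)^γ.
γ = 5/3 for a monatomic ideal gas.
P₂ = 139 × (9.25/189)^(5/3) = 0.9102 kPa.

P₂ ≈ 0.910 kPa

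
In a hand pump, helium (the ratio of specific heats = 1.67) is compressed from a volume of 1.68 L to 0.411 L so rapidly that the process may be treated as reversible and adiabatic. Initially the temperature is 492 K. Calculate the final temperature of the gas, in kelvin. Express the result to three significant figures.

For a reversible adiabat TV^(γ−1) is constant, so T₂ = T₁ (V₁/V₂)^(γ−1).
T₂ = 492 × (1.68/0.411)^(0.67) = 1264 K.

T₂ ≈ 1260 K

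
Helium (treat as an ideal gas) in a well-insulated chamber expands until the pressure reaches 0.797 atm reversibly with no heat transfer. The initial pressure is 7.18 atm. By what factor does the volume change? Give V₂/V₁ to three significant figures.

V₂/V₁ ≈ 3.74

From PV^γ = const, V₂/V₁ = (P₁/P₂)^(1/γ).
For a monatomic ideal gas γ = 5/3.
V₂/V₁ = (7.18/0.797)^(3/5) = 3.739.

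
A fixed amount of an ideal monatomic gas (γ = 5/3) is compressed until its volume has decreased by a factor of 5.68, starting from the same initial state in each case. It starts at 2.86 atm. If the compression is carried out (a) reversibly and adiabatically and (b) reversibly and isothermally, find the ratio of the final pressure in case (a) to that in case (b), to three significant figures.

Isothermal: P_b = P₁(V₁/V₂) = 2.86×5.68.
Adiabatic: P_a = P₁(V₁/V₂)^γ = 2.86×5.68^(5/3).
P_a/P_b = (V₁/V₂)^(γ−1) = 5.68^(2/3) = 3.183.

P_adiabatic / P_isothermal ≈ 3.18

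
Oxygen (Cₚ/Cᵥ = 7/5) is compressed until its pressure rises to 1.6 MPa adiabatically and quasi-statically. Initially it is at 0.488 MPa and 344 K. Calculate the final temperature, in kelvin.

T₂ ≈ 483 K

Along an adiabat T P^((1−γ)/γ) is constant, so T₂ = T₁ (P₂/P₁)^((γ−1)/γ).
T₂ = 344 × (1.6/0.488)^(2/7) = 482.9 K.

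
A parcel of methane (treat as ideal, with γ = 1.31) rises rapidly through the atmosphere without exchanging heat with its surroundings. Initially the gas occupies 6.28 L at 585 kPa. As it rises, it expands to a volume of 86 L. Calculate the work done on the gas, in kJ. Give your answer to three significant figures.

W ≈ -6.59 kJ

P₂ = P₁(V₁/V₂)^γ = 585×(6.28/86)^(1.31) = 18.98 kPa.
For a reversible adiabat, W_by_gas = (P₁V₁ − P₂V₂)/(γ−1).
W_by = (585000×0.00628 − 18980×0.086) / (0.31) = 6586 J.
W_on_gas = −W_by = -6586 J.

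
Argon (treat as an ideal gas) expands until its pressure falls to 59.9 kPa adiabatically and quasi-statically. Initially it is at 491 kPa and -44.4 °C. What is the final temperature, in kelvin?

Adiabatic: T₂/T₁ = (P₂/P₁)^((γ−1)/γ).
For a monatomic ideal gas γ = 5/3, so (γ−1)/γ = 2/5.
T₁ = -44.4 °C = 228.7 K.
T₂ = 228.7 × (59.9/491)^(2/5) = 98.61 K.

T₂ ≈ 98.6 K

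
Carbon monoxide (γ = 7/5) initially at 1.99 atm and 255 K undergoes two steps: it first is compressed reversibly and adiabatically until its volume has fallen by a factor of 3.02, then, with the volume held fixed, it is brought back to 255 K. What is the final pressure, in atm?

P₃ ≈ 6.01 atm

Adiabatic step (PV^γ = const): P₂ = 1.99×3.02^(7/5) = 9.351 atm; T₂ = 255×3.02^(2/5) = 396.8 K.
Isochoric: P₃ = P₂(T₃/T₂) = 9.351 × (255/396.8) = 6.01 atm.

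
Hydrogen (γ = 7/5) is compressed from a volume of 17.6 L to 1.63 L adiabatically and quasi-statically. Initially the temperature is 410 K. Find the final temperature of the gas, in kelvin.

Adiabatic: T₁V₁^(γ−1) = T₂V₂^(γ−1) ⇒ T₂ = T₁ (V₁/V₂)^(γ−1).
T₂ = 410 × (17.6/1.63)^(2/5) = 1062 K.

T₂ ≈ 1060 K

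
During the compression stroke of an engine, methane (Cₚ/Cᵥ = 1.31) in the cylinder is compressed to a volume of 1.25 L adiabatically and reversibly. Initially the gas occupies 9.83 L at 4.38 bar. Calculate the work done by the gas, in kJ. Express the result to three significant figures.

W ≈ -12.4 kJ

P₂ = P₁(V₁/V₂)^γ = 4.38×(9.83/1.25)^(1.31) = 65.28 bar.
For a reversible adiabat, W_by_gas = (P₁V₁ − P₂V₂)/(γ−1).
W_by = (438000×0.00983 − 6.528×10^6×0.00125) / (0.31) = -12430 J.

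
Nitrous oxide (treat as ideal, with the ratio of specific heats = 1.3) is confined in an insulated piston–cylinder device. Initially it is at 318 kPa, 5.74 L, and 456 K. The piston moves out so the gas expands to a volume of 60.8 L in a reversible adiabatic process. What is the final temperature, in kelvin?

For a reversible adiabat TV^(γ−1) is constant, so T₂ = T₁ (V₁/V₂)^(γ−1).
T₂ = 456 × (5.74/60.8)^(0.3) = 224.6 K.

T₂ ≈ 225 K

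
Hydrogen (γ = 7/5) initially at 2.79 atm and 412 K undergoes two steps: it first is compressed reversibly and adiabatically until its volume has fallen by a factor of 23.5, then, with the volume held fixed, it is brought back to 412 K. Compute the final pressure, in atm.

P₃ ≈ 65.6 atm

Adiabatic step (PV^γ = const): P₂ = 2.79×23.5^(7/5) = 231.8 atm; T₂ = 412×23.5^(2/5) = 1457 K.
Isochoric: P₃ = P₂(T₃/T₂) = 231.8 × (412/1457) = 65.57 atm.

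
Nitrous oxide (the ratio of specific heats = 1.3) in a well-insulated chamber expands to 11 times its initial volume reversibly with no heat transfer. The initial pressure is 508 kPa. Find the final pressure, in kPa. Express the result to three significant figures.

Since PV^γ is constant along a reversible adiabat, P₂ = P₁ (V₁/V₂)^γ.
P₂ = 508 × (1/11)^(1.3) = 22.49 kPa.

P₂ ≈ 22.5 kPa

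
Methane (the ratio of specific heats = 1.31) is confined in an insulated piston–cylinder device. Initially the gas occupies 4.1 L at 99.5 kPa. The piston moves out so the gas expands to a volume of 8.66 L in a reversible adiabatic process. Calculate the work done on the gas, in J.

W ≈ -272 J

P₂ = P₁(V₁/V₂)^γ = 99.5×(4.1/8.66)^(1.31) = 37.36 kPa.
For a reversible adiabat, W_by_gas = (P₁V₁ − P₂V₂)/(γ−1).
W_by = (99500×0.0041 − 37360×0.00866) / (0.31) = 272.3 J.
W_on_gas = −W_by = -272.3 J.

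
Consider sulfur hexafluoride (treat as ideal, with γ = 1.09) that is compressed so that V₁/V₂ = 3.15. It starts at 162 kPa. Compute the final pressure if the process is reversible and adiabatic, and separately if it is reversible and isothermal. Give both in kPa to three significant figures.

Isothermal: P₂ = P₁(V₁/V₂) = 162×3.15 = 510.3 kPa.
Adiabatic: P₂ = P₁(V₁/V₂)^γ = 162×3.15^(1.09) = 565.8 kPa.

adiabatic: 566 kPa; isothermal: 510 kPa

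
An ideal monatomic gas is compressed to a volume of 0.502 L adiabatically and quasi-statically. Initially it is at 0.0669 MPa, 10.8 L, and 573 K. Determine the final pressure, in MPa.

P₂ ≈ 11.1 MPa

Adiabatic: P₁V₁^γ = P₂V₂^γ ⇒ P₂ = P₁ (V₁/V₂)^γ.
γ = 5/3 for a monatomic ideal gas.
P₂ = 0.0669 × (10.8/0.502)^(5/3) = 11.13 MPa.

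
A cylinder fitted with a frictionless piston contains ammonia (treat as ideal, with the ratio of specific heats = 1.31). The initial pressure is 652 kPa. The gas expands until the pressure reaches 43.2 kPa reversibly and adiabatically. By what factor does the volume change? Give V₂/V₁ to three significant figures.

From PV^γ = const, V₂/V₁ = (P₁/P₂)^(1/γ).
V₂/V₁ = (652/43.2)^(0.763) = 7.94.

V₂/V₁ ≈ 7.94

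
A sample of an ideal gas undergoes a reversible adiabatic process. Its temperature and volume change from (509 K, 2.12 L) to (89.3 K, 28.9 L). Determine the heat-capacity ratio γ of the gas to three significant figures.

TV^(γ−1) = const ⇒ γ − 1 = ln(T₂/T₁) / ln(V₁/V₂).
γ = 1 + ln(89.3/509) / ln(2.12/28.9) = 1.666.

γ ≈ 1.67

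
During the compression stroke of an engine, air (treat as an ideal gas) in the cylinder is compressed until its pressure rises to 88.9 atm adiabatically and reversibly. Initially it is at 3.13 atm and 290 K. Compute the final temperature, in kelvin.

Adiabatic: T₂/T₁ = (P₂/P₁)^((γ−1)/γ).
For a diatomic ideal gas γ = 7/5, so (γ−1)/γ = 2/7.
T₂ = 290 × (88.9/3.13)^(2/7) = 754.5 K.

T₂ ≈ 754 K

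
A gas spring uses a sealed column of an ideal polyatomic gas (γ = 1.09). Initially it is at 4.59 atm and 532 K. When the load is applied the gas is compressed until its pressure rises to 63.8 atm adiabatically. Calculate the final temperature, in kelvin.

T₂ ≈ 661 K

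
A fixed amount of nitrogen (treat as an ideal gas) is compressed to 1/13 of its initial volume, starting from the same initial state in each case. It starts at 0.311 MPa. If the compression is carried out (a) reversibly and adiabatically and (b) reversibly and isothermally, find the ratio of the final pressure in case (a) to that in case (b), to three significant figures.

For a diatomic ideal gas γ = 7/5.
Isothermal: P_b = P₁(V₁/V₂) = 0.311×13.
Adiabatic: P_a = P₁(V₁/V₂)^γ = 0.311×13^(7/5).
P_a/P_b = (V₁/V₂)^(γ−1) = 13^(2/5) = 2.79.

P_adiabatic / P_isothermal ≈ 2.79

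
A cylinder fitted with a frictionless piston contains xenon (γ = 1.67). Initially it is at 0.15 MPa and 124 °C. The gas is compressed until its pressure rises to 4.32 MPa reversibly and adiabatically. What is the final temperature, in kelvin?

Along an adiabat T P^((1−γ)/γ) is constant, so T₂ = T₁ (P₂/P₁)^((γ−1)/γ).
T₁ = 124 °C = 397.1 K.
T₂ = 397.1 × (4.32/0.15)^(0.401) = 1529 K.

T₂ ≈ 1530 K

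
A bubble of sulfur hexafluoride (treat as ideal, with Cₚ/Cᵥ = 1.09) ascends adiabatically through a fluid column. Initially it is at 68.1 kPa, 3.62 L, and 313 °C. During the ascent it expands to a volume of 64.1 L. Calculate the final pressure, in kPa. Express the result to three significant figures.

Adiabatic: P₁V₁^γ = P₂V₂^γ ⇒ P₂ = P₁ (V₁/V₂)^γ.
P₂ = 68.1 × (3.62/64.1)^(1.09) = 2.969 kPa.

P₂ ≈ 2.97 kPa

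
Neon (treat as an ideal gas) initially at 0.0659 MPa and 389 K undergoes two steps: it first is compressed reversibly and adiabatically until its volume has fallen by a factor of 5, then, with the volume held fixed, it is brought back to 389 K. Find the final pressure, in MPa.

For a monatomic ideal gas γ = 5/3.
Adiabatic step (PV^γ = const): P₂ = 0.0659×5^(5/3) = 0.9635 MPa; T₂ = 389×5^(2/3) = 1137 K.
Isochoric: P₃ = P₂(T₃/T₂) = 0.9635 × (389/1137) = 0.3295 MPa.

P₃ ≈ 0.329 MPa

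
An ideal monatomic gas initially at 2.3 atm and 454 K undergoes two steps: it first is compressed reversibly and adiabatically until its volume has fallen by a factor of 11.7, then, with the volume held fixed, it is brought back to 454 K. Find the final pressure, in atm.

P₃ ≈ 26.9 atm

For a monatomic ideal gas γ = 5/3.
Adiabatic step (PV^γ = const): P₂ = 2.3×11.7^(5/3) = 138.7 atm; T₂ = 454×11.7^(2/3) = 2340 K.
Isochoric: P₃ = P₂(T₃/T₂) = 138.7 × (454/2340) = 26.91 atm.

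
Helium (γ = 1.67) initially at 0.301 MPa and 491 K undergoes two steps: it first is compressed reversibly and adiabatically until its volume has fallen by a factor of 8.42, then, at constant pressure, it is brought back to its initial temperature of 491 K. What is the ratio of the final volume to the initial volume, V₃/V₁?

Adiabatic step: V₂/V₁ = 0.1188; T₂ = T₁·8.42^(0.67) = 2047 K.
Isobaric step: V₃/V₂ = T₃/T₂ = 491/2047.
V₃/V₁ = (V₂/V₁)(V₃/V₂) = 0.1188 × (491/2047) = 0.02849.

V₃/V₁ ≈ 0.0285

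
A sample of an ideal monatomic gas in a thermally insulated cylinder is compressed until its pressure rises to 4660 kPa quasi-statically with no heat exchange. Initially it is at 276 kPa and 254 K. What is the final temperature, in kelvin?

T₂ ≈ 787 K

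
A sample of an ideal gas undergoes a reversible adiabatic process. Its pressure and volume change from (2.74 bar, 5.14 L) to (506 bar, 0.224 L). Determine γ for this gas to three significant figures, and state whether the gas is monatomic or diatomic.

γ ≈ 1.67; monatomic

PV^γ = const ⇒ γ = ln(P₂/P₁) / ln(V₁/V₂).
γ = ln(506/2.74) / ln(5.14/0.224) = 1.666.
γ ≈ 1.67 is close to 5/3, so the gas is monatomic.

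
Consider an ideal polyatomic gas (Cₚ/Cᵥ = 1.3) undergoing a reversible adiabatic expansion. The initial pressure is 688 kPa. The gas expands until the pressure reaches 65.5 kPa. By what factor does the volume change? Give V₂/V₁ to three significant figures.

V₂/V₁ ≈ 6.10

From PV^γ = const, V₂/V₁ = (P₁/P₂)^(1/γ).
V₂/V₁ = (688/65.5)^(0.769) = 6.105.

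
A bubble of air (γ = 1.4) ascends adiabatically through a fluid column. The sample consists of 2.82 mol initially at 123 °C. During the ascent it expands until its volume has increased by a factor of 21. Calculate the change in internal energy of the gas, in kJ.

ΔU ≈ -16.3 kJ

For a reversible adiabat TV^(γ−1) is constant, so T₂ = T₁ (V₁/V₂)^(γ−1).
T₁ = 123 °C = 396.1 K.
T₂ = 396.1 × (1/21)^(0.4) = 117.2 K.
Q = 0, so ΔU = W_on_gas = nCᵥΔT with Cᵥ = R/(γ−1) = 20.79 J/(mol·K).
ΔU = 2.82 × 20.79 × (117.2 − 396.1) = -16350 J.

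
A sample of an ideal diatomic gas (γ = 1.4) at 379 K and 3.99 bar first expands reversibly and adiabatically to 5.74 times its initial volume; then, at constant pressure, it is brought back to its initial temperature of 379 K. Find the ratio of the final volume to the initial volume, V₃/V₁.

V₃/V₁ ≈ 11.5

Adiabatic step: V₂/V₁ = 5.74; T₂ = T₁·(1/5.74)^(0.4) = 188.4 K.
Isobaric step: V₃/V₂ = T₃/T₂ = 379/188.4.
V₃/V₁ = (V₂/V₁)(V₃/V₂) = 5.74 × (379/188.4) = 11.55.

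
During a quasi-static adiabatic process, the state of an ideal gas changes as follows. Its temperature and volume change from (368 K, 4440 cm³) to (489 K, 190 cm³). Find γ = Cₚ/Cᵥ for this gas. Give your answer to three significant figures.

γ ≈ 1.09

TV^(γ−1) = const ⇒ γ − 1 = ln(T₂/T₁) / ln(V₁/V₂).
γ = 1 + ln(489/368) / ln(4440/190) = 1.09.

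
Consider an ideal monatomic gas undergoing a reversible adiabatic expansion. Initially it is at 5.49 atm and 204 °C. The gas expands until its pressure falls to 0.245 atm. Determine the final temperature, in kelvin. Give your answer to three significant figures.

T₂ ≈ 138 K

Along an adiabat T P^((1−γ)/γ) is constant, so T₂ = T₁ (P₂/P₁)^((γ−1)/γ).
For a monatomic ideal gas γ = 5/3, so (γ−1)/γ = 2/5.
T₁ = 204 °C = 477.1 K.
T₂ = 477.1 × (0.245/5.49)^(2/5) = 137.6 K.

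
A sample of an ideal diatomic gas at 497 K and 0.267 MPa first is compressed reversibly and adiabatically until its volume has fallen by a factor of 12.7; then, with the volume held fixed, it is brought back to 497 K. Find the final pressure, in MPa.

For a diatomic ideal gas γ = 7/5.
Adiabatic step (PV^γ = const): P₂ = 0.267×12.7^(7/5) = 9.372 MPa; T₂ = 497×12.7^(2/5) = 1374 K.
Isochoric: P₃ = P₂(T₃/T₂) = 9.372 × (497/1374) = 3.391 MPa.

P₃ ≈ 3.39 MPa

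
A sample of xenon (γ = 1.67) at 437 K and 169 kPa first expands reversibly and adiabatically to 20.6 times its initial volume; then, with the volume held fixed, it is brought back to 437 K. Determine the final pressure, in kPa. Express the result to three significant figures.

P₃ ≈ 8.20 kPa

Adiabatic step (PV^γ = const): P₂ = 169×(1/20.6)^(1.67) = 1.081 kPa; T₂ = 437×(1/20.6)^(0.67) = 57.57 K.
Isochoric: P₃ = P₂(T₃/T₂) = 1.081 × (437/57.57) = 8.204 kPa.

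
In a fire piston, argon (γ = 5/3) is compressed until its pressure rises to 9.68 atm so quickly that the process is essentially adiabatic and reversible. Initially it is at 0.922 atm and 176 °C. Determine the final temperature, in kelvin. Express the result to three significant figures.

Adiabatic: T₂/T₁ = (P₂/P₁)^((γ−1)/γ).
T₁ = 176 °C = 449.1 K.
T₂ = 449.1 × (9.68/0.922)^(2/5) = 1150 K.

T₂ ≈ 1150 K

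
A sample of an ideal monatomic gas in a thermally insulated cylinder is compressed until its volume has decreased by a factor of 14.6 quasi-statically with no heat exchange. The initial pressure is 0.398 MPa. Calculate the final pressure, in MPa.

Adiabatic: P₁V₁^γ = P₂V₂^γ ⇒ P₂ = P₁ (V₁/V₂)^γ.
For a monatomic ideal gas γ = 5/3.
P₂ = 0.398 × 14.6^(5/3) = 34.71 MPa.

P₂ ≈ 34.7 MPa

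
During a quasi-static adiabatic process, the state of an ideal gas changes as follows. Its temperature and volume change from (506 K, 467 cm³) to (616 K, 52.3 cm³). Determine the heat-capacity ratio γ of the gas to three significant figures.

γ ≈ 1.09

TV^(γ−1) = const ⇒ γ − 1 = ln(T₂/T₁) / ln(V₁/V₂).
γ = 1 + ln(616/506) / ln(467/52.3) = 1.09.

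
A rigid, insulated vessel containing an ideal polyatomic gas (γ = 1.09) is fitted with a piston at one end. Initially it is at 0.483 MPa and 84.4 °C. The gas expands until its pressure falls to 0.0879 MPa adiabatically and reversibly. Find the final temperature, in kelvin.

Along an adiabat T P^((1−γ)/γ) is constant, so T₂ = T₁ (P₂/P₁)^((γ−1)/γ).
T₁ = 84.4 °C = 357.5 K.
T₂ = 357.5 × (0.0879/0.483)^(0.0826) = 310.6 K.

T₂ ≈ 311 K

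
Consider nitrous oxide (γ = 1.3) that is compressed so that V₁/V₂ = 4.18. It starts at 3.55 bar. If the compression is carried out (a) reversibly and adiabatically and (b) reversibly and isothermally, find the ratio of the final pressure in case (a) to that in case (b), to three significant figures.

Isothermal: P_b = P₁(V₁/V₂) = 3.55×4.18.
Adiabatic: P_a = P₁(V₁/V₂)^γ = 3.55×4.18^(1.3).
P_a/P_b = (V₁/V₂)^(γ−1) = 4.18^(0.3) = 1.536.

P_adiabatic / P_isothermal ≈ 1.54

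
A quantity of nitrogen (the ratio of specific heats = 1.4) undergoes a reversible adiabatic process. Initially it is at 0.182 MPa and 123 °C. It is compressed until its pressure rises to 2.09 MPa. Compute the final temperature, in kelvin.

T₂ ≈ 796 K

Along an adiabat T P^((1−γ)/γ) is constant, so T₂ = T₁ (P₂/P₁)^((γ−1)/γ).
T₁ = 123 °C = 396.1 K.
T₂ = 396.1 × (2.09/0.182)^(0.286) = 795.7 K.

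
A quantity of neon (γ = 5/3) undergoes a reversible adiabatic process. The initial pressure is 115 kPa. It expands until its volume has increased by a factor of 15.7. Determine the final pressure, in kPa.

P₂ ≈ 1.17 kPa

Since PV^γ is constant along a reversible adiabat, P₂ = P₁ (V₁/V₂)^γ.
P₂ = 115 × (1/15.7)^(5/3) = 1.168 kPa.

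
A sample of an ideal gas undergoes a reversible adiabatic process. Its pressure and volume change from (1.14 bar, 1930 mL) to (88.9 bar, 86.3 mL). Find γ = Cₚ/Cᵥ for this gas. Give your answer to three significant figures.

PV^γ = const ⇒ γ = ln(P₂/P₁) / ln(V₁/V₂).
γ = ln(88.9/1.14) / ln(1930/86.3) = 1.402.

γ ≈ 1.40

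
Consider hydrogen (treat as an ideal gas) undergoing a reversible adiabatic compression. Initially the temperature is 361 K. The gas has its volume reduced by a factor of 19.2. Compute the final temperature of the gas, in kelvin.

T₂ ≈ 1180 K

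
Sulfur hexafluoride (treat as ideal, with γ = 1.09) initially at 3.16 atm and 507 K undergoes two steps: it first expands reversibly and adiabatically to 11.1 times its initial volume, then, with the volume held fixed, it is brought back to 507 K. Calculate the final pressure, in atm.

Adiabatic step (PV^γ = const): P₂ = 3.16×(1/11.1)^(1.09) = 0.2292 atm; T₂ = 507×(1/11.1)^(0.09) = 408.3 K.
Isochoric: P₃ = P₂(T₃/T₂) = 0.2292 × (507/408.3) = 0.2847 atm.

P₃ ≈ 0.285 atm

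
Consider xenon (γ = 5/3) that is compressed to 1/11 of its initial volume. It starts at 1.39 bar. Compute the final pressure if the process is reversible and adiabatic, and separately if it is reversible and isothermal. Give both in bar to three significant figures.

Isothermal: P₂ = P₁(V₁/V₂) = 1.39×11 = 15.29 bar.
Adiabatic: P₂ = P₁(V₁/V₂)^γ = 1.39×11^(5/3) = 75.63 bar.

adiabatic: 75.6 bar; isothermal: 15.3 bar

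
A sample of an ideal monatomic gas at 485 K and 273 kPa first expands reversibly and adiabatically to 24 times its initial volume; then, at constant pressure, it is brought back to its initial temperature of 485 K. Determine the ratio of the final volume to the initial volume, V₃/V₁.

For a monatomic ideal gas γ = 5/3.
Adiabatic step: V₂/V₁ = 24; T₂ = T₁·(1/24)^(2/3) = 58.29 K.
Isobaric step: V₃/V₂ = T₃/T₂ = 485/58.29.
V₃/V₁ = (V₂/V₁)(V₃/V₂) = 24 × (485/58.29) = 199.7.

V₃/V₁ ≈ 200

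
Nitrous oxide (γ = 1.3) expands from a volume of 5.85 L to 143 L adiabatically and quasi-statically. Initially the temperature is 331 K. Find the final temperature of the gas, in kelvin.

T₂ ≈ 127 K

For a reversible adiabat TV^(γ−1) is constant, so T₂ = T₁ (V₁/V₂)^(γ−1).
T₂ = 331 × (5.85/143)^(0.3) = 126.9 K.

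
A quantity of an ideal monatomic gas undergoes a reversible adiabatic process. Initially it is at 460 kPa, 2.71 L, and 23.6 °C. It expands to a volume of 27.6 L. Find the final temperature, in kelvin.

T₂ ≈ 63.2 K

For a reversible adiabat TV^(γ−1) is constant, so T₂ = T₁ (V₁/V₂)^(γ−1).
γ = 5/3 for a monatomic ideal gas.
T₁ = 23.6 °C = 296.8 K.
T₂ = 296.8 × (2.71/27.6)^(2/3) = 63.16 K.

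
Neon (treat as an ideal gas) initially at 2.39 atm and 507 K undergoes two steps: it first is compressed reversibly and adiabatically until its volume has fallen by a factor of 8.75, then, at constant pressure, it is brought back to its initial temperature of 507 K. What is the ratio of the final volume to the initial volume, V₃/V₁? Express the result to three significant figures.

For a monatomic ideal gas γ = 5/3.
Adiabatic step: V₂/V₁ = 0.1143; T₂ = T₁·8.75^(2/3) = 2153 K.
Isobaric step: V₃/V₂ = T₃/T₂ = 507/2153.
V₃/V₁ = (V₂/V₁)(V₃/V₂) = 0.1143 × (507/2153) = 0.02691.

V₃/V₁ ≈ 0.0269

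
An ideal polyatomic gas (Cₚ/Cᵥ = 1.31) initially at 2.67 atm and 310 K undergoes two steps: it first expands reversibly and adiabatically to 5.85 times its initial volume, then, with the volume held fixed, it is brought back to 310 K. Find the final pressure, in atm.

Adiabatic step (PV^γ = const): P₂ = 2.67×(1/5.85)^(1.31) = 0.264 atm; T₂ = 310×(1/5.85)^(0.31) = 179.3 K.
Isochoric: P₃ = P₂(T₃/T₂) = 0.264 × (310/179.3) = 0.4564 atm.

P₃ ≈ 0.456 atm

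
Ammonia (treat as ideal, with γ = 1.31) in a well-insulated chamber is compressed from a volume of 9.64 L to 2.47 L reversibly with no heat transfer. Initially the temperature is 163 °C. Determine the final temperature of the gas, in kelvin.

Adiabatic: T₁V₁^(γ−1) = T₂V₂^(γ−1) ⇒ T₂ = T₁ (V₁/V₂)^(γ−1).
T₁ = 163 °C = 436.1 K.
T₂ = 436.1 × (9.64/2.47)^(0.31) = 665.2 K.

T₂ ≈ 665 K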